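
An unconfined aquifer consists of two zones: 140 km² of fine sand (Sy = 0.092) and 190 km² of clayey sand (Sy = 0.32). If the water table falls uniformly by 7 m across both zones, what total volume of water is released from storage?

ΔV ≈ 5.16 × 10^8 m³

A₁ = 140 km² = 1.4 × 10^8 m²; A₂ = 190 km² = 1.9 × 10^8 m²
ΔV₁ = 0.092 × 1.4 × 10^8 × 7 = 9.016 × 10^7 m³
ΔV₂ = 0.32 × 1.9 × 10^8 × 7 = 4.256 × 10^8 m³
ΔV = ΔV₁ + ΔV₂ = 5.158 × 10^8 m³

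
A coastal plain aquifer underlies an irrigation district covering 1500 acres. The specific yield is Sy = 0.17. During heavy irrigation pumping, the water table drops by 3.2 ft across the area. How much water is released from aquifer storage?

ΔV ≈ 1.01 × 10^6 m³

A = 1500 acres = 6.07 × 10^6 m²
Δh = 3.2 ft = 0.9754 m
ΔV = Sy × A × Δh = 0.17 × 6.07 × 10^6 m² × 0.9754 m = 1.007 × 10^6 m³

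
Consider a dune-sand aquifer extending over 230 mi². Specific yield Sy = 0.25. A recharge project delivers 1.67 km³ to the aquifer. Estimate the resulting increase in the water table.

Δh ≈ 11.2 m

A = 230 mi² = 5.957 × 10^8 m²
ΔV = 1.67 km³ = 1.67 × 10^9 m³
Δh = ΔV / (Sy × A) = 1.67 × 10^9 m³ / (0.25 × 5.957 × 10^8 m²) = 11.21 m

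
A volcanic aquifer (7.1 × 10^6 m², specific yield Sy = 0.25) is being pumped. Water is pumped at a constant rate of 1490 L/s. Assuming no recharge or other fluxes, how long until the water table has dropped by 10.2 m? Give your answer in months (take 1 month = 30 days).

t ≈ 4.69 months

ΔV = Sy × A × Δh = 0.25 × 7.1 × 10^6 × 10.2 = 1.81 × 10^7 m³
Q = 1490 L/s = 1.287 × 10^5 m³/d
t = ΔV / Q = 1.81 × 10^7 m³ / 1.287 × 10^5 m³/d = 140.6 d
t = 140.6 d ≈ 4.688 months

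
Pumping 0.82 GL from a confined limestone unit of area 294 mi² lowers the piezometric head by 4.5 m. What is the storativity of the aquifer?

A = 294 mi² = 7.615 × 10^8 m²
ΔV = 0.82 GL = 8.2 × 10^5 m³
S = ΔV / (A × Δh) = 8.2 × 10^5 m³ / (7.615 × 10^8 m² × 4.5 m) = 2.393 × 10^-4

S ≈ 2.4 × 10^-4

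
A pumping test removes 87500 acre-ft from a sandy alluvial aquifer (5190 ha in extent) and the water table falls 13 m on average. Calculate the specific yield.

A = 5190 ha = 5.19 × 10^7 m²
ΔV = 87500 acre-ft = 1.079 × 10^8 m³
Sy = ΔV / (A × Δh) = 1.079 × 10^8 m³ / (5.19 × 10^7 m² × 13 m) = 0.16

Sy ≈ 0.16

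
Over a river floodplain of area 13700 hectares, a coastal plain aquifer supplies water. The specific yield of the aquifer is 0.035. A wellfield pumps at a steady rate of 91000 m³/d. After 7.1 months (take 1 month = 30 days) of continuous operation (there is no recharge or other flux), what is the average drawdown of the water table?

Δh ≈ 4.04 m

A = 13700 hectares = 1.37 × 10^8 m²
t = 7.1 months = 213 d
ΔV = Q × t = 91000 m³/d × 213 d = 1.938 × 10^7 m³
Δh = ΔV / (Sy × A) = 1.938 × 10^7 / (0.035 × 1.37 × 10^8) = 4.042 m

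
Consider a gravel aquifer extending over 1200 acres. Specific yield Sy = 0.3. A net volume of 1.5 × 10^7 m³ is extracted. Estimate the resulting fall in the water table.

A = 1200 acres = 4.856 × 10^6 m²
Δh = ΔV / (Sy × A) = 1.5 × 10^7 m³ / (0.3 × 4.856 × 10^6 m²) = 10.3 m

Δh ≈ 10.3 m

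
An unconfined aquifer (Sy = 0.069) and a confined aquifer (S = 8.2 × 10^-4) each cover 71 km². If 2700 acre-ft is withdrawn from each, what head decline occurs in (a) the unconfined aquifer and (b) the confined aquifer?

A = 71 km² = 7.1 × 10^7 m²
ΔV = 2700 acre-ft = 3.33 × 10^6 m³
Unconfined: Δh_u = ΔV/(Sy·A) = 3.33 × 10^6/(0.069 × 7.1 × 10^7) = 0.6798 m
Confined: Δh_c = ΔV/(S·A) = 3.33 × 10^6/(8.2 × 10^-4 × 7.1 × 10^7) = 57.2 m

Δh_u ≈ 0.68 m; Δh_c ≈ 57.2 m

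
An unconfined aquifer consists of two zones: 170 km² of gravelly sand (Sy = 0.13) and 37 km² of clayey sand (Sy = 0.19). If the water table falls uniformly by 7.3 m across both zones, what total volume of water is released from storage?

ΔV ≈ 2.13 × 10^8 m³

A₁ = 170 km² = 1.7 × 10^8 m²; A₂ = 37 km² = 3.7 × 10^7 m²
ΔV₁ = 0.13 × 1.7 × 10^8 × 7.3 = 1.613 × 10^8 m³
ΔV₂ = 0.19 × 3.7 × 10^7 × 7.3 = 5.132 × 10^7 m³
ΔV = ΔV₁ + ΔV₂ = 2.126 × 10^8 m³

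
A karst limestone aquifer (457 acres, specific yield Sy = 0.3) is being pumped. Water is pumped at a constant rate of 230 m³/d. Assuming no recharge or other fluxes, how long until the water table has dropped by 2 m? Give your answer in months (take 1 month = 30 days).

t ≈ 161 months

A = 457 acres = 1.849 × 10^6 m²
ΔV = Sy × A × Δh = 0.3 × 1.849 × 10^6 × 2 = 1.11 × 10^6 m³
t = ΔV / Q = 1.11 × 10^6 m³ / 230 m³/d = 4825 d
t = 4825 d ≈ 160.8 months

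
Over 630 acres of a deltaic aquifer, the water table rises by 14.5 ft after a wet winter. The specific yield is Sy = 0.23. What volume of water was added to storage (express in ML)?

ΔV ≈ 2590 ML

A = 630 acres = 2.55 × 10^6 m²
Δh = 14.5 ft = 4.42 m
ΔV = Sy × A × Δh = 0.23 × 2.55 × 10^6 m² × 4.42 m = 2.592 × 10^6 m³
ΔV = 2.592 × 10^6 m³ = 2592 ML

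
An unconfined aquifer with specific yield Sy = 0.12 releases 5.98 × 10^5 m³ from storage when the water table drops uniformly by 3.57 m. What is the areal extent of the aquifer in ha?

A ≈ 140 ha

A = ΔV / (Sy × Δh) = 5.98 × 10^5 / (0.12 × 3.57) = 1.396 × 10^6 m²
A = 1.396 × 10^6 m² = 139.6 ha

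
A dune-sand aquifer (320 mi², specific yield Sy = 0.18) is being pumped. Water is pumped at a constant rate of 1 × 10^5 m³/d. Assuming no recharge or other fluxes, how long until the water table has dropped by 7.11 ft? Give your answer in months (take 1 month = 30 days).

t ≈ 108 months

A = 320 mi² = 8.288 × 10^8 m²
Δh = 7.11 ft = 2.167 m
ΔV = Sy × A × Δh = 0.18 × 8.288 × 10^8 × 2.167 = 3.233 × 10^8 m³
t = ΔV / Q = 3.233 × 10^8 m³ / 1 × 10^5 m³/d = 3233 d
t = 3233 d ≈ 107.8 months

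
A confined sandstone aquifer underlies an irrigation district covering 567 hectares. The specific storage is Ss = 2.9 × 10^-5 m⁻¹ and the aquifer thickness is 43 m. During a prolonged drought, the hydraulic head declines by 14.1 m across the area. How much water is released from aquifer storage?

S = Ss × b = 2.9 × 10^-5 m⁻¹ × 43 m = 1.247 × 10^-3
A = 567 hectares = 5.67 × 10^6 m²
ΔV = S × A × Δh = 0.001247 × 5.67 × 10^6 m² × 14.1 m = 99690 m³

ΔV ≈ 99700 m³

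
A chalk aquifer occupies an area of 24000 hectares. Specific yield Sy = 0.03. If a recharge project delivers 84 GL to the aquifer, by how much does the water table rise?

Δh ≈ 11.7 m

A = 24000 hectares = 2.4 × 10^8 m²
ΔV = 84 GL = 8.4 × 10^7 m³
Δh = ΔV / (Sy × A) = 8.4 × 10^7 m³ / (0.03 × 2.4 × 10^8 m²) = 11.67 m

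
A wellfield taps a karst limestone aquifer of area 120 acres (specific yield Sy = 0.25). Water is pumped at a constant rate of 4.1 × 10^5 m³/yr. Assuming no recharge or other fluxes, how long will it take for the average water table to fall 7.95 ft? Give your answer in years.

A = 120 acres = 4.856 × 10^5 m²
Δh = 7.95 ft = 2.423 m
ΔV = Sy × A × Δh = 0.25 × 4.856 × 10^5 × 2.423 = 2.942 × 10^5 m³
Q = 4.1 × 10^5 m³/yr = 1123 m³/d
t = ΔV / Q = 2.942 × 10^5 m³ / 1123 m³/d = 261.9 d
t = 261.9 d ≈ 0.7175 years

t ≈ 0.718 years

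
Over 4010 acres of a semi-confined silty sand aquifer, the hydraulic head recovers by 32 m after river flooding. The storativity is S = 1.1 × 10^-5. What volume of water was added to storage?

A = 4010 acres = 1.623 × 10^7 m²
ΔV = S × A × Δh = 1.1 × 10^-5 × 1.623 × 10^7 m² × 32 m = 5712 m³

ΔV ≈ 5710 m³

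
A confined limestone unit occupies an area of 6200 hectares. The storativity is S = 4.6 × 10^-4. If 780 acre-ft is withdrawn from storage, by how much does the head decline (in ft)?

Δh ≈ 111 ft

A = 6200 hectares = 6.2 × 10^7 m²
ΔV = 780 acre-ft = 9.621 × 10^5 m³
Δh = ΔV / (S × A) = 9.621 × 10^5 m³ / (4.6 × 10^-4 × 6.2 × 10^7 m²) = 33.73 m
Δh = 33.73 m = 110.7 ft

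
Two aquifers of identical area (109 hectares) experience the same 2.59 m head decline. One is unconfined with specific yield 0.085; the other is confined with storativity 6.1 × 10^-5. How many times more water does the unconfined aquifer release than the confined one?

ΔV_u / ΔV_c ≈ 1390

A = 109 hectares = 1.09 × 10^6 m²
Unconfined: ΔV_u = Sy × A × Δh = 0.085 × 1.09 × 10^6 × 2.59 = 2.4 × 10^5 m³
Confined: ΔV_c = S × A × Δh = 6.1 × 10^-5 × 1.09 × 10^6 × 2.59 = 172.2 m³
Ratio = ΔV_u / ΔV_c = Sy / S = 0.085 / 6.1 × 10^-5 = 1393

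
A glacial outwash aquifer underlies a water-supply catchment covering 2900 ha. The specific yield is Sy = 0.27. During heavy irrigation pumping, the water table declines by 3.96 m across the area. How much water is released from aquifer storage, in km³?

ΔV ≈ 0.031 km³

A = 2900 ha = 2.9 × 10^7 m²
ΔV = Sy × A × Δh = 0.27 × 2.9 × 10^7 m² × 3.96 m = 3.101 × 10^7 m³
ΔV = 3.101 × 10^7 m³ = 0.03101 km³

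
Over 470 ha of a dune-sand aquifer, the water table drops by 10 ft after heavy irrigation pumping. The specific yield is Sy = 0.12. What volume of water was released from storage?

ΔV ≈ 1.72 × 10^6 m³

A = 470 ha = 4.7 × 10^6 m²
Δh = 10 ft = 3.048 m
ΔV = Sy × A × Δh = 0.12 × 4.7 × 10^6 m² × 3.048 m = 1.719 × 10^6 m³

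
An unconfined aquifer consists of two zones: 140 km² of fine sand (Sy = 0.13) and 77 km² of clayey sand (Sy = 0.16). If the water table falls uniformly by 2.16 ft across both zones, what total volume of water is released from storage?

A₁ = 140 km² = 1.4 × 10^8 m²; A₂ = 77 km² = 7.7 × 10^7 m²
Δh = 2.16 ft = 0.6584 m
ΔV₁ = 0.13 × 1.4 × 10^8 × 0.6584 = 1.198 × 10^7 m³
ΔV₂ = 0.16 × 7.7 × 10^7 × 0.6584 = 8.111 × 10^6 m³
ΔV = ΔV₁ + ΔV₂ = 2.009 × 10^7 m³

ΔV ≈ 2.01 × 10^7 m³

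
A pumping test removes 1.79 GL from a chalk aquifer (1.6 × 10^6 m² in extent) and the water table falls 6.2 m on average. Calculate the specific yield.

ΔV = 1.79 GL = 1.79 × 10^6 m³
Sy = ΔV / (A × Δh) = 1.79 × 10^6 m³ / (1.6 × 10^6 m² × 6.2 m) = 0.1804

Sy ≈ 0.18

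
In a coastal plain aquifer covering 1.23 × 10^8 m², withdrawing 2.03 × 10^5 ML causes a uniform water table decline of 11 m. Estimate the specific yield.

ΔV = 2.03 × 10^5 ML = 2.03 × 10^8 m³
Sy = ΔV / (A × Δh) = 2.03 × 10^8 m³ / (1.23 × 10^8 m² × 11 m) = 0.15

Sy ≈ 0.15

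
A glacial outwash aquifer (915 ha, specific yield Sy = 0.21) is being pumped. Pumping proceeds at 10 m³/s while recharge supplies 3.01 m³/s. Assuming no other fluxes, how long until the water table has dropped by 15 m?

A = 915 ha = 9.15 × 10^6 m²
ΔV = Sy × A × Δh = 0.21 × 9.15 × 10^6 × 15 = 2.882 × 10^7 m³
Net withdrawal = 10 − 3.01 = 6.99 m³/s = 6.039 × 10^5 m³/d
t = ΔV / Q = 2.882 × 10^7 m³ / 6.039 × 10^5 m³/d = 47.72 d

t ≈ 47.7 days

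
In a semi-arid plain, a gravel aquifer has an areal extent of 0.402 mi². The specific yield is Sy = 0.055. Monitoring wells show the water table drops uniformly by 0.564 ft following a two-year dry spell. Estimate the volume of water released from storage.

ΔV ≈ 9840 m³

A = 0.402 mi² = 1.041 × 10^6 m²
Δh = 0.564 ft = 0.1719 m
ΔV = Sy × A × Δh = 0.055 × 1.041 × 10^6 m² × 0.1719 m = 9844 m³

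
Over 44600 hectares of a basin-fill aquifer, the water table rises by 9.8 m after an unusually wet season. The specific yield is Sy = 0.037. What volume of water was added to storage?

ΔV ≈ 1.62 × 10^8 m³

A = 44600 hectares = 4.46 × 10^8 m²
ΔV = Sy × A × Δh = 0.037 × 4.46 × 10^8 m² × 9.8 m = 1.617 × 10^8 m³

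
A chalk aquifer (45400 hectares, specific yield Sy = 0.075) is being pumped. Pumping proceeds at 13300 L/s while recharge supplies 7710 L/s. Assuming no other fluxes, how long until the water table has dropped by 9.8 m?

A = 45400 hectares = 4.54 × 10^8 m²
ΔV = Sy × A × Δh = 0.075 × 4.54 × 10^8 × 9.8 = 3.337 × 10^8 m³
Net withdrawal = 13300 − 7710 = 5590 L/s = 4.83 × 10^5 m³/d
t = ΔV / Q = 3.337 × 10^8 m³ / 4.83 × 10^5 m³/d = 690.9 d

t ≈ 691 days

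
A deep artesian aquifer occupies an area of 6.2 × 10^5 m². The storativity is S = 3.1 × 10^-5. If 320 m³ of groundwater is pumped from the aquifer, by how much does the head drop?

Δh ≈ 16.6 m

Δh = ΔV / (S × A) = 320 m³ / (3.1 × 10^-5 × 6.2 × 10^5 m²) = 16.65 m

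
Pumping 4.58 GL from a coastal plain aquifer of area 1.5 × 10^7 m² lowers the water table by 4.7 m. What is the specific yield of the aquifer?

Sy ≈ 0.065

ΔV = 4.58 GL = 4.58 × 10^6 m³
Sy = ΔV / (A × Δh) = 4.58 × 10^6 m³ / (1.5 × 10^7 m² × 4.7 m) = 0.06496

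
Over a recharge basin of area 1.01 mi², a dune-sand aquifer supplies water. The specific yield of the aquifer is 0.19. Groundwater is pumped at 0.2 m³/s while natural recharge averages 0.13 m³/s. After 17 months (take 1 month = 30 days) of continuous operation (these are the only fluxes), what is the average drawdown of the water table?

Δh ≈ 6.21 m

A = 1.01 mi² = 2.616 × 10^6 m²
Net abstraction = 0.2 − 0.13 = 0.07 m³/s
Q_net = 0.07 m³/s = 6048 m³/d
t = 17 months = 510 d
ΔV = Q × t = 6048 m³/d × 510 d = 3.084 × 10^6 m³
Δh = ΔV / (Sy × A) = 3.084 × 10^6 / (0.19 × 2.616 × 10^6) = 6.206 m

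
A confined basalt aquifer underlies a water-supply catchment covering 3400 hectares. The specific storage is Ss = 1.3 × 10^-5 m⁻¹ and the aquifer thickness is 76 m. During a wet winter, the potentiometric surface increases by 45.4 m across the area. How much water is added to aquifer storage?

ΔV ≈ 1.53 × 10^6 m³

S = Ss × b = 1.3 × 10^-5 m⁻¹ × 76 m = 9.88 × 10^-4
A = 3400 hectares = 3.4 × 10^7 m²
ΔV = S × A × Δh = 9.88 × 10^-4 × 3.4 × 10^7 m² × 45.4 m = 1.525 × 10^6 m³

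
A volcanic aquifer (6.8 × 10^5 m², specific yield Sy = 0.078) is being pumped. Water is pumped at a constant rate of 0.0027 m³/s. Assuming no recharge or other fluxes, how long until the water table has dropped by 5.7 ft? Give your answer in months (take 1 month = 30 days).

t ≈ 13.2 months

Δh = 5.7 ft = 1.737 m
ΔV = Sy × A × Δh = 0.078 × 6.8 × 10^5 × 1.737 = 92150 m³
Q = 0.0027 m³/s = 233.3 m³/d
t = ΔV / Q = 92150 m³ / 233.3 m³/d = 395 d
t = 395 d ≈ 13.17 months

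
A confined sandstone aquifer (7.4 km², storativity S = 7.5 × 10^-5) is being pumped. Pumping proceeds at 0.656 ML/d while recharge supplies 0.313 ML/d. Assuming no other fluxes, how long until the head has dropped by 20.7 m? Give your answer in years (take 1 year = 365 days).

A = 7.4 km² = 7.4 × 10^6 m²
ΔV = S × A × Δh = 7.5 × 10^-5 × 7.4 × 10^6 × 20.7 = 11490 m³
Net withdrawal = 0.656 − 0.313 = 0.343 ML/d = 343 m³/d
t = ΔV / Q = 11490 m³ / 343 m³/d = 33.49 d
t = 33.49 d ≈ 0.09176 years

t ≈ 0.0918 years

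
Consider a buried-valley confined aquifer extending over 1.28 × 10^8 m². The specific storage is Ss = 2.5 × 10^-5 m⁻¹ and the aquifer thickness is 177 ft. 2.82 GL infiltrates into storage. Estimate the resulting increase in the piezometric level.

Δh ≈ 16.3 m

b = 177 ft = 53.95 m
S = Ss × b = 2.5 × 10^-5 m⁻¹ × 53.95 m = 1.349 × 10^-3
ΔV = 2.82 GL = 2.82 × 10^6 m³
Δh = ΔV / (S × A) = 2.82 × 10^6 m³ / (0.001349 × 1.28 × 10^8 m²) = 16.33 m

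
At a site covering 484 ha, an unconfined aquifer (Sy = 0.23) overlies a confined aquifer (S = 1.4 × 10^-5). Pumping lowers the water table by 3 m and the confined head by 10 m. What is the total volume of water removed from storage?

A = 484 ha = 4.84 × 10^6 m²
Unconfined: ΔV_u = Sy × A × Δh_u = 0.23 × 4.84 × 10^6 × 3 = 3.34 × 10^6 m³
Confined: ΔV_c = S × A × Δh_c = 1.4 × 10^-5 × 4.84 × 10^6 × 10 = 677.6 m³
Total ΔV = 3.34 × 10^6 + 677.6 = 3.34 × 10^6 m³

ΔV ≈ 3.34 × 10^6 m³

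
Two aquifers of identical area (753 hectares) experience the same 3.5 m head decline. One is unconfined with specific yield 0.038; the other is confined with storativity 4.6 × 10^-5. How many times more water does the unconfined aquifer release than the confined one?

A = 753 hectares = 7.53 × 10^6 m²
Unconfined: ΔV_u = Sy × A × Δh = 0.038 × 7.53 × 10^6 × 3.5 = 1.001 × 10^6 m³
Confined: ΔV_c = S × A × Δh = 4.6 × 10^-5 × 7.53 × 10^6 × 3.5 = 1212 m³
Ratio = ΔV_u / ΔV_c = Sy / S = 0.038 / 4.6 × 10^-5 = 826.1

ΔV_u / ΔV_c ≈ 826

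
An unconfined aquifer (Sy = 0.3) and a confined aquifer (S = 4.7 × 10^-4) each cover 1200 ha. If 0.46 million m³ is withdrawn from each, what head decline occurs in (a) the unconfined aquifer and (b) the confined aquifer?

Δh_u ≈ 0.128 m; Δh_c ≈ 81.6 m

A = 1200 ha = 1.2 × 10^7 m²
ΔV = 0.46 million m³ = 4.6 × 10^5 m³
Unconfined: Δh_u = ΔV/(Sy·A) = 4.6 × 10^5/(0.3 × 1.2 × 10^7) = 0.1278 m
Confined: Δh_c = ΔV/(S·A) = 4.6 × 10^5/(4.7 × 10^-4 × 1.2 × 10^7) = 81.56 m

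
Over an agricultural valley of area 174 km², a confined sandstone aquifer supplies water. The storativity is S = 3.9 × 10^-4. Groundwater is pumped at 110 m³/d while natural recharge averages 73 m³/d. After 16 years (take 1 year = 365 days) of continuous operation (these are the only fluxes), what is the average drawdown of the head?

A = 174 km² = 1.74 × 10^8 m²
Net abstraction = 110 − 73 = 37 m³/d
t = 16 years = 5840 d
ΔV = Q × t = 37 m³/d × 5840 d = 2.161 × 10^5 m³
Δh = ΔV / (S × A) = 2.161 × 10^5 / (3.9 × 10^-4 × 1.74 × 10^8) = 3.184 m

Δh ≈ 3.18 m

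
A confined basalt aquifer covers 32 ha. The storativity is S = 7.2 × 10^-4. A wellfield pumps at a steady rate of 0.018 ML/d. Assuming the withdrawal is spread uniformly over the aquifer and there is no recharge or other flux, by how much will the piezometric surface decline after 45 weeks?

A = 32 ha = 3.2 × 10^5 m²
Q = 0.018 ML/d = 18 m³/d
t = 45 weeks = 315 d
ΔV = Q × t = 18 m³/d × 315 d = 5670 m³
Δh = ΔV / (S × A) = 5670 / (7.2 × 10^-4 × 3.2 × 10^5) = 24.61 m

Δh ≈ 24.6 m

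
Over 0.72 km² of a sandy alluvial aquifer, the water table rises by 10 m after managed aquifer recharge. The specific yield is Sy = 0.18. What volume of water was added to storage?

ΔV ≈ 1.3 × 10^6 m³

A = 0.72 km² = 7.2 × 10^5 m²
ΔV = Sy × A × Δh = 0.18 × 7.2 × 10^5 m² × 10 m = 1.296 × 10^6 m³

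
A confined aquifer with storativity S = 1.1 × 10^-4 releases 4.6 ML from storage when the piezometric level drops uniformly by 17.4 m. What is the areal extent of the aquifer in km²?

A ≈ 2.4 km²

ΔV = 4.6 ML = 4600 m³
A = ΔV / (S × Δh) = 4600 / (1.1 × 10^-4 × 17.4) = 2.403 × 10^6 m²
A = 2.403 × 10^6 m² = 2.403 km²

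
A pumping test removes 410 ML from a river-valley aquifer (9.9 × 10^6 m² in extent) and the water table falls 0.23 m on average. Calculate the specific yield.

Sy ≈ 0.18

ΔV = 410 ML = 4.1 × 10^5 m³
Sy = ΔV / (A × Δh) = 4.1 × 10^5 m³ / (9.9 × 10^6 m² × 0.23 m) = 0.1801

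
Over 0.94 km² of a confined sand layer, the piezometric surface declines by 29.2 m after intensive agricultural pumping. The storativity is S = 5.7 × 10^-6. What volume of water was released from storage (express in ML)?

ΔV ≈ 0.156 ML

A = 0.94 km² = 9.4 × 10^5 m²
ΔV = S × A × Δh = 5.7 × 10^-6 × 9.4 × 10^5 m² × 29.2 m = 156.5 m³
ΔV = 156.5 m³ = 0.1565 ML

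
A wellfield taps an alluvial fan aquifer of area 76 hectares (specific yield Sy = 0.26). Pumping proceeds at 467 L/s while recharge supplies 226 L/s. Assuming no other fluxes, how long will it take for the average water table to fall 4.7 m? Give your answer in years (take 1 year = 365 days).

A = 76 hectares = 7.6 × 10^5 m²
ΔV = Sy × A × Δh = 0.26 × 7.6 × 10^5 × 4.7 = 9.287 × 10^5 m³
Net withdrawal = 467 − 226 = 241 L/s = 20820 m³/d
t = ΔV / Q = 9.287 × 10^5 m³ / 20820 m³/d = 44.6 d
t = 44.6 d ≈ 0.1222 years

t ≈ 0.122 years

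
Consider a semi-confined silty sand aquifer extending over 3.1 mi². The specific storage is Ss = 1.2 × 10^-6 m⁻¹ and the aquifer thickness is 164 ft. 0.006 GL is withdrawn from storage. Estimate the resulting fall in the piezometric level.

b = 164 ft = 49.99 m
S = Ss × b = 1.2 × 10^-6 m⁻¹ × 49.99 m = 5.998 × 10^-5
A = 3.1 mi² = 8.029 × 10^6 m²
ΔV = 0.006 GL = 6000 m³
Δh = ΔV / (S × A) = 6000 m³ / (5.998 × 10^-5 × 8.029 × 10^6 m²) = 12.46 m

Δh ≈ 12.5 m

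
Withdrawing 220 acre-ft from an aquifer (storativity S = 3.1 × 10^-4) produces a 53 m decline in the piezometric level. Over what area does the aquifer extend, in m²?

ΔV = 220 acre-ft = 2.714 × 10^5 m³
A = ΔV / (S × Δh) = 2.714 × 10^5 / (3.1 × 10^-4 × 53) = 1.652 × 10^7 m²

A ≈ 1.65 × 10^7 m²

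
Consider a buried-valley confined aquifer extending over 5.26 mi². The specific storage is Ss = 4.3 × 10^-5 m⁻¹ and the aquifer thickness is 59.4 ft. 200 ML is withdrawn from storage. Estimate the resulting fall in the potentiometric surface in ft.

b = 59.4 ft = 18.11 m
S = Ss × b = 4.3 × 10^-5 m⁻¹ × 18.11 m = 7.785 × 10^-4
A = 5.26 mi² = 1.362 × 10^7 m²
ΔV = 200 ML = 2 × 10^5 m³
Δh = ΔV / (S × A) = 2 × 10^5 m³ / (7.785 × 10^-4 × 1.362 × 10^7 m²) = 18.86 m
Δh = 18.86 m = 61.87 ft

Δh ≈ 61.9 ft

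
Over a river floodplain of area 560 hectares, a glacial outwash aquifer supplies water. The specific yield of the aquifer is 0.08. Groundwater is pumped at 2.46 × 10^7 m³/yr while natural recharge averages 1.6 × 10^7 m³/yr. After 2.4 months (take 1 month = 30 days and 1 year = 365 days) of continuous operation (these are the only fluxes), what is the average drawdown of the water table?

Δh ≈ 3.79 m

A = 560 hectares = 5.6 × 10^6 m²
Net abstraction = 2.46 × 10^7 − 1.6 × 10^7 = 8.6 × 10^6 m³/yr
Q_net = 8.6 × 10^6 m³/yr = 23560 m³/d
t = 2.4 months = 72 d
ΔV = Q × t = 23560 m³/d × 72 d = 1.696 × 10^6 m³
Δh = ΔV / (Sy × A) = 1.696 × 10^6 / (0.08 × 5.6 × 10^6) = 3.787 m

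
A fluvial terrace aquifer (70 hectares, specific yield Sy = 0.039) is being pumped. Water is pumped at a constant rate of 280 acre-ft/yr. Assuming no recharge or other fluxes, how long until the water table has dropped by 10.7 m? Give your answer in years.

A = 70 hectares = 7 × 10^5 m²
ΔV = Sy × A × Δh = 0.039 × 7 × 10^5 × 10.7 = 2.921 × 10^5 m³
Q = 280 acre-ft/yr = 946.2 m³/d
t = ΔV / Q = 2.921 × 10^5 m³ / 946.2 m³/d = 308.7 d
t = 308.7 d ≈ 0.8458 years

t ≈ 0.846 years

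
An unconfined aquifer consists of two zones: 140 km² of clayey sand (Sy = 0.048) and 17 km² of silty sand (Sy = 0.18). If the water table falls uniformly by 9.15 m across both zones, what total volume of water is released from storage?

ΔV ≈ 8.95 × 10^7 m³

A₁ = 140 km² = 1.4 × 10^8 m²; A₂ = 17 km² = 1.7 × 10^7 m²
ΔV₁ = 0.048 × 1.4 × 10^8 × 9.15 = 6.149 × 10^7 m³
ΔV₂ = 0.18 × 1.7 × 10^7 × 9.15 = 2.8 × 10^7 m³
ΔV = ΔV₁ + ΔV₂ = 8.949 × 10^7 m³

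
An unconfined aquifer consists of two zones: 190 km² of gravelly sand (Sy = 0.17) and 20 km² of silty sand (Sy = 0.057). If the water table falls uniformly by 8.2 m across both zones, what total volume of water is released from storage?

A₁ = 190 km² = 1.9 × 10^8 m²; A₂ = 20 km² = 2 × 10^7 m²
ΔV₁ = 0.17 × 1.9 × 10^8 × 8.2 = 2.649 × 10^8 m³
ΔV₂ = 0.057 × 2 × 10^7 × 8.2 = 9.348 × 10^6 m³
ΔV = ΔV₁ + ΔV₂ = 2.742 × 10^8 m³

ΔV ≈ 2.74 × 10^8 m³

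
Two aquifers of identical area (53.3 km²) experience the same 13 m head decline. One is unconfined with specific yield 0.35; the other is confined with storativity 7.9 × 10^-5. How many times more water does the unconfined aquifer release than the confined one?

A = 53.3 km² = 5.33 × 10^7 m²
Unconfined: ΔV_u = Sy × A × Δh = 0.35 × 5.33 × 10^7 × 13 = 2.425 × 10^8 m³
Confined: ΔV_c = S × A × Δh = 7.9 × 10^-5 × 5.33 × 10^7 × 13 = 54740 m³
Ratio = ΔV_u / ΔV_c = Sy / S = 0.35 / 7.9 × 10^-5 = 4430

ΔV_u / ΔV_c ≈ 4430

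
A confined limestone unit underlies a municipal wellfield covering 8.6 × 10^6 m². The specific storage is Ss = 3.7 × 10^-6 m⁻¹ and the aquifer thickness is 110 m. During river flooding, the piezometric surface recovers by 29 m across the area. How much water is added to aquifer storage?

S = Ss × b = 3.7 × 10^-6 m⁻¹ × 110 m = 4.07 × 10^-4
ΔV = S × A × Δh = 4.07 × 10^-4 × 8.6 × 10^6 m² × 29 m = 1.015 × 10^5 m³

ΔV ≈ 1.02 × 10^5 m³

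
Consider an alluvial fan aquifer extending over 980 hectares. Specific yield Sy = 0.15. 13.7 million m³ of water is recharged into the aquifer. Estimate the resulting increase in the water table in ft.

Δh ≈ 30.6 ft

A = 980 hectares = 9.8 × 10^6 m²
ΔV = 13.7 million m³ = 1.37 × 10^7 m³
Δh = ΔV / (Sy × A) = 1.37 × 10^7 m³ / (0.15 × 9.8 × 10^6 m²) = 9.32 m
Δh = 9.32 m = 30.58 ft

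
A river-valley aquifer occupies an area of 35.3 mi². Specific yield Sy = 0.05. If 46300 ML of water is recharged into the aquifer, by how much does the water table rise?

A = 35.3 mi² = 9.143 × 10^7 m²
ΔV = 46300 ML = 4.63 × 10^7 m³
Δh = ΔV / (Sy × A) = 4.63 × 10^7 m³ / (0.05 × 9.143 × 10^7 m²) = 10.13 m

Δh ≈ 10.1 m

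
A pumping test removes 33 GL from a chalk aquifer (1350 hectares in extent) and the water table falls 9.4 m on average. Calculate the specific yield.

Sy ≈ 0.26

A = 1350 hectares = 1.35 × 10^7 m²
ΔV = 33 GL = 3.3 × 10^7 m³
Sy = ΔV / (A × Δh) = 3.3 × 10^7 m³ / (1.35 × 10^7 m² × 9.4 m) = 0.26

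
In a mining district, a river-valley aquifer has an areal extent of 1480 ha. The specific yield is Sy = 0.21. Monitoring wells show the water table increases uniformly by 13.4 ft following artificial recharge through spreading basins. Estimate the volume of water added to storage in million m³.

A = 1480 ha = 1.48 × 10^7 m²
Δh = 13.4 ft = 4.084 m
ΔV = Sy × A × Δh = 0.21 × 1.48 × 10^7 m² × 4.084 m = 1.269 × 10^7 m³
ΔV = 1.269 × 10^7 m³ = 12.69 million m³

ΔV ≈ 12.7 million m³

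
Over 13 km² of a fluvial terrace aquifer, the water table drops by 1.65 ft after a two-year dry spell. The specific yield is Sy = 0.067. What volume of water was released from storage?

ΔV ≈ 4.38 × 10^5 m³

A = 13 km² = 1.3 × 10^7 m²
Δh = 1.65 ft = 0.5029 m
ΔV = Sy × A × Δh = 0.067 × 1.3 × 10^7 m² × 0.5029 m = 4.38 × 10^5 m³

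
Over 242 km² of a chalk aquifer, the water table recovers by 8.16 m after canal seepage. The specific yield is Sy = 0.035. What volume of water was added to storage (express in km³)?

ΔV ≈ 0.0691 km³

A = 242 km² = 2.42 × 10^8 m²
ΔV = Sy × A × Δh = 0.035 × 2.42 × 10^8 m² × 8.16 m = 6.912 × 10^7 m³
ΔV = 6.912 × 10^7 m³ = 0.06912 km³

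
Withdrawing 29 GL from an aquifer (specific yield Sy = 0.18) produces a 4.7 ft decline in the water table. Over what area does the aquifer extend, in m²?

A ≈ 1.12 × 10^8 m²

Δh = 4.7 ft = 1.433 m
ΔV = 29 GL = 2.9 × 10^7 m³
A = ΔV / (Sy × Δh) = 2.9 × 10^7 / (0.18 × 1.433) = 1.125 × 10^8 m²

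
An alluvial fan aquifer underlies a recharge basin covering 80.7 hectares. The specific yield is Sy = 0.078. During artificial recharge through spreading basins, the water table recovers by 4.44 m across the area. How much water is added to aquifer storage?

ΔV ≈ 2.79 × 10^5 m³

A = 80.7 hectares = 8.07 × 10^5 m²
ΔV = Sy × A × Δh = 0.078 × 8.07 × 10^5 m² × 4.44 m = 2.795 × 10^5 m³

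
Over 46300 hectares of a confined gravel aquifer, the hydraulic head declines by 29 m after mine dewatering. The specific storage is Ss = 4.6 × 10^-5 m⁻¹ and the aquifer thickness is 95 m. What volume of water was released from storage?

S = Ss × b = 4.6 × 10^-5 m⁻¹ × 95 m = 4.37 × 10^-3
A = 46300 hectares = 4.63 × 10^8 m²
ΔV = S × A × Δh = 0.00437 × 4.63 × 10^8 m² × 29 m = 5.868 × 10^7 m³

ΔV ≈ 5.87 × 10^7 m³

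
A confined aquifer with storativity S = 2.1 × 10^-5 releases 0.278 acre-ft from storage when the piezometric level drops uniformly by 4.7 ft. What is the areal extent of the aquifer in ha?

A ≈ 1140 ha

Δh = 4.7 ft = 1.433 m
ΔV = 0.278 acre-ft = 342.9 m³
A = ΔV / (S × Δh) = 342.9 / (2.1 × 10^-5 × 1.433) = 1.14 × 10^7 m²
A = 1.14 × 10^7 m² = 1140 ha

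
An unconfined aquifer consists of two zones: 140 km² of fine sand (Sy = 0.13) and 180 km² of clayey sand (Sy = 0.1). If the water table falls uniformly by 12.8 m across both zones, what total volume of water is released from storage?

A₁ = 140 km² = 1.4 × 10^8 m²; A₂ = 180 km² = 1.8 × 10^8 m²
ΔV₁ = 0.13 × 1.4 × 10^8 × 12.8 = 2.33 × 10^8 m³
ΔV₂ = 0.1 × 1.8 × 10^8 × 12.8 = 2.304 × 10^8 m³
ΔV = ΔV₁ + ΔV₂ = 4.634 × 10^8 m³

ΔV ≈ 4.63 × 10^8 m³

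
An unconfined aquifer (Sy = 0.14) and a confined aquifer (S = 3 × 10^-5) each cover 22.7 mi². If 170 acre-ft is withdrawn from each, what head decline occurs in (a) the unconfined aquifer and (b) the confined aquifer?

A = 22.7 mi² = 5.879 × 10^7 m²
ΔV = 170 acre-ft = 2.097 × 10^5 m³
Unconfined: Δh_u = ΔV/(Sy·A) = 2.097 × 10^5/(0.14 × 5.879 × 10^7) = 0.02548 m
Confined: Δh_c = ΔV/(S·A) = 2.097 × 10^5/(3 × 10^-5 × 5.879 × 10^7) = 118.9 m

Δh_u ≈ 0.0255 m; Δh_c ≈ 119 m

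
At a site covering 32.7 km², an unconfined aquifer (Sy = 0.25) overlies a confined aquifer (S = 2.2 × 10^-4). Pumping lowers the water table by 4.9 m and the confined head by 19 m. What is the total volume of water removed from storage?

ΔV ≈ 4.02 × 10^7 m³

A = 32.7 km² = 3.27 × 10^7 m²
Unconfined: ΔV_u = Sy × A × Δh_u = 0.25 × 3.27 × 10^7 × 4.9 = 4.006 × 10^7 m³
Confined: ΔV_c = S × A × Δh_c = 2.2 × 10^-4 × 3.27 × 10^7 × 19 = 1.367 × 10^5 m³
Total ΔV = 4.006 × 10^7 + 1.367 × 10^5 = 4.019 × 10^7 m³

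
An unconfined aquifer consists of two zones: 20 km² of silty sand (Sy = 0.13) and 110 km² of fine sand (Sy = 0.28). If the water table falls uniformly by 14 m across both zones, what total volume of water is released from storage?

ΔV ≈ 4.68 × 10^8 m³

A₁ = 20 km² = 2 × 10^7 m²; A₂ = 110 km² = 1.1 × 10^8 m²
ΔV₁ = 0.13 × 2 × 10^7 × 14 = 3.64 × 10^7 m³
ΔV₂ = 0.28 × 1.1 × 10^8 × 14 = 4.312 × 10^8 m³
ΔV = ΔV₁ + ΔV₂ = 4.676 × 10^8 m³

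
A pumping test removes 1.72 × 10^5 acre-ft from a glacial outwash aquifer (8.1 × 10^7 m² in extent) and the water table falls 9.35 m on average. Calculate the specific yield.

ΔV = 1.72 × 10^5 acre-ft = 2.122 × 10^8 m³
Sy = ΔV / (A × Δh) = 2.122 × 10^8 m³ / (8.1 × 10^7 m² × 9.35 m) = 0.2801

Sy ≈ 0.28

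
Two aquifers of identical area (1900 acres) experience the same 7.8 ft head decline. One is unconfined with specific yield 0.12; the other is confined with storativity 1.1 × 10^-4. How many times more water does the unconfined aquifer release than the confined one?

A = 1900 acres = 7.689 × 10^6 m²
Δh = 7.8 ft = 2.377 m
Unconfined: ΔV_u = Sy × A × Δh = 0.12 × 7.689 × 10^6 × 2.377 = 2.194 × 10^6 m³
Confined: ΔV_c = S × A × Δh = 1.1 × 10^-4 × 7.689 × 10^6 × 2.377 = 2011 m³
Ratio = ΔV_u / ΔV_c = Sy / S = 0.12 / 1.1 × 10^-4 = 1091

ΔV_u / ΔV_c ≈ 1090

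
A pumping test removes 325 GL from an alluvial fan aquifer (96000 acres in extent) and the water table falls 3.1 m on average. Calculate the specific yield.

Sy ≈ 0.27

A = 96000 acres = 3.885 × 10^8 m²
ΔV = 325 GL = 3.25 × 10^8 m³
Sy = ΔV / (A × Δh) = 3.25 × 10^8 m³ / (3.885 × 10^8 m² × 3.1 m) = 0.2699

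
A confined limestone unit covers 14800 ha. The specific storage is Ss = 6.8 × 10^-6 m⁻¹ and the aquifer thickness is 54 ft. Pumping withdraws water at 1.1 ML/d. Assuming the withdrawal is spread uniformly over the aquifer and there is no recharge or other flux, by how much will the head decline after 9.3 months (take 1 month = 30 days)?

b = 54 ft = 16.46 m
S = Ss × b = 6.8 × 10^-6 m⁻¹ × 16.46 m = 1.119 × 10^-4
A = 14800 ha = 1.48 × 10^8 m²
Q = 1.1 ML/d = 1100 m³/d
t = 9.3 months = 279 d
ΔV = Q × t = 1100 m³/d × 279 d = 3.069 × 10^5 m³
Δh = ΔV / (S × A) = 3.069 × 10^5 / (1.119 × 10^-4 × 1.48 × 10^8) = 18.53 m

Δh ≈ 18.5 m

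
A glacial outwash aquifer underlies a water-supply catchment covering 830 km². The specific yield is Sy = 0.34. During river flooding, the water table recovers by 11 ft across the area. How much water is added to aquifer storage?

A = 830 km² = 8.3 × 10^8 m²
Δh = 11 ft = 3.353 m
ΔV = Sy × A × Δh = 0.34 × 8.3 × 10^8 m² × 3.353 m = 9.462 × 10^8 m³

ΔV ≈ 9.46 × 10^8 m³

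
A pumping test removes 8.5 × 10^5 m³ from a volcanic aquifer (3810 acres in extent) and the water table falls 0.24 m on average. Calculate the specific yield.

Sy ≈ 0.23

A = 3810 acres = 1.542 × 10^7 m²
Sy = ΔV / (A × Δh) = 8.5 × 10^5 m³ / (1.542 × 10^7 m² × 0.24 m) = 0.2297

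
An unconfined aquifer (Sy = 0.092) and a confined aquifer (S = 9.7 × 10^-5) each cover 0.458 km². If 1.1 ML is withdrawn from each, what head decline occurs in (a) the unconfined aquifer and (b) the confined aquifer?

A = 0.458 km² = 4.58 × 10^5 m²
ΔV = 1.1 ML = 1100 m³
Unconfined: Δh_u = ΔV/(Sy·A) = 1100/(0.092 × 4.58 × 10^5) = 0.02611 m
Confined: Δh_c = ΔV/(S·A) = 1100/(9.7 × 10^-5 × 4.58 × 10^5) = 24.76 m

Δh_u ≈ 0.0261 m; Δh_c ≈ 24.8 m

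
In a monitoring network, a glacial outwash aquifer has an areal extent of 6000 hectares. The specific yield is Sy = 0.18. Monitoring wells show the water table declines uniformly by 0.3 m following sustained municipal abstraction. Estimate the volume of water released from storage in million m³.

A = 6000 hectares = 6 × 10^7 m²
ΔV = Sy × A × Δh = 0.18 × 6 × 10^7 m² × 0.3 m = 3.24 × 10^6 m³
ΔV = 3.24 × 10^6 m³ = 3.24 million m³

ΔV ≈ 3.24 million m³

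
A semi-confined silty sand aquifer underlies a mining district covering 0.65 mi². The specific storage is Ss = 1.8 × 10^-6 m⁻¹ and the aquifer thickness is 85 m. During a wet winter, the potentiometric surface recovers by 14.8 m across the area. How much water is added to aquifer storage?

ΔV ≈ 3810 m³

S = Ss × b = 1.8 × 10^-6 m⁻¹ × 85 m = 1.53 × 10^-4
A = 0.65 mi² = 1.683 × 10^6 m²
ΔV = S × A × Δh = 1.53 × 10^-4 × 1.683 × 10^6 m² × 14.8 m = 3812 m³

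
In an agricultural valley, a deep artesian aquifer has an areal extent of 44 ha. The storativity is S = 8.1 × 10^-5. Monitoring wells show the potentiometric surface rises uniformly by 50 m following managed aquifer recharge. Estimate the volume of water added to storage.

ΔV ≈ 1780 m³

A = 44 ha = 4.4 × 10^5 m²
ΔV = S × A × Δh = 8.1 × 10^-5 × 4.4 × 10^5 m² × 50 m = 1782 m³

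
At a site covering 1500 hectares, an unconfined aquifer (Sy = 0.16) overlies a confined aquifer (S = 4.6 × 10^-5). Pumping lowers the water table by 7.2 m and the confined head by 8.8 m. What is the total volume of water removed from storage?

ΔV ≈ 1.73 × 10^7 m³

A = 1500 hectares = 1.5 × 10^7 m²
Unconfined: ΔV_u = Sy × A × Δh_u = 0.16 × 1.5 × 10^7 × 7.2 = 1.728 × 10^7 m³
Confined: ΔV_c = S × A × Δh_c = 4.6 × 10^-5 × 1.5 × 10^7 × 8.8 = 6072 m³
Total ΔV = 1.728 × 10^7 + 6072 = 1.729 × 10^7 m³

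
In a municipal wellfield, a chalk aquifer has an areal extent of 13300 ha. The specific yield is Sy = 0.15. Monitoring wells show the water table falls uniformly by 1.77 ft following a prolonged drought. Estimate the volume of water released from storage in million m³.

A = 13300 ha = 1.33 × 10^8 m²
Δh = 1.77 ft = 0.5395 m
ΔV = Sy × A × Δh = 0.15 × 1.33 × 10^8 m² × 0.5395 m = 1.076 × 10^7 m³
ΔV = 1.076 × 10^7 m³ = 10.76 million m³

ΔV ≈ 10.8 million m³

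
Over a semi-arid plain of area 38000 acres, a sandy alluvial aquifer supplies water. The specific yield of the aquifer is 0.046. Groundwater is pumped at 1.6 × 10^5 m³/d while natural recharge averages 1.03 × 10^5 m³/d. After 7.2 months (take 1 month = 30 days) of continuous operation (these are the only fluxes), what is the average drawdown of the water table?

Δh ≈ 1.74 m

A = 38000 acres = 1.538 × 10^8 m²
Net abstraction = 1.6 × 10^5 − 1.03 × 10^5 = 57000 m³/d
t = 7.2 months = 216 d
ΔV = Q × t = 57000 m³/d × 216 d = 1.231 × 10^7 m³
Δh = ΔV / (Sy × A) = 1.231 × 10^7 / (0.046 × 1.538 × 10^8) = 1.74 m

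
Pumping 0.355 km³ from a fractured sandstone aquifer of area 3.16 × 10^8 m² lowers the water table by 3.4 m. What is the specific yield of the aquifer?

Sy ≈ 0.33

ΔV = 0.355 km³ = 3.55 × 10^8 m³
Sy = ΔV / (A × Δh) = 3.55 × 10^8 m³ / (3.16 × 10^8 m² × 3.4 m) = 0.3304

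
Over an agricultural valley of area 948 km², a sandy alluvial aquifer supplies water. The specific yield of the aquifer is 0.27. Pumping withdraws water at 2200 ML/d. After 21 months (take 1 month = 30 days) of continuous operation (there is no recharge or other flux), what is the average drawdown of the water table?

Δh ≈ 5.41 m

A = 948 km² = 9.48 × 10^8 m²
Q = 2200 ML/d = 2.2 × 10^6 m³/d
t = 21 months = 630 d
ΔV = Q × t = 2.2 × 10^6 m³/d × 630 d = 1.386 × 10^9 m³
Δh = ΔV / (Sy × A) = 1.386 × 10^9 / (0.27 × 9.48 × 10^8) = 5.415 m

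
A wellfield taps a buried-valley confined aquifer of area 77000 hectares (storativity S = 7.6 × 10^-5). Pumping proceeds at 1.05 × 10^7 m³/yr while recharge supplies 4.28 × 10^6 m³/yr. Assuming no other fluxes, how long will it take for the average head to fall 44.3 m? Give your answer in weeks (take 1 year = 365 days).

t ≈ 21.7 weeks

A = 77000 hectares = 7.7 × 10^8 m²
ΔV = S × A × Δh = 7.6 × 10^-5 × 7.7 × 10^8 × 44.3 = 2.592 × 10^6 m³
Net withdrawal = 1.05 × 10^7 − 4.28 × 10^6 = 6.22 × 10^6 m³/yr = 17040 m³/d
t = ΔV / Q = 2.592 × 10^6 m³ / 17040 m³/d = 152.1 d
t = 152.1 d ≈ 21.73 weeks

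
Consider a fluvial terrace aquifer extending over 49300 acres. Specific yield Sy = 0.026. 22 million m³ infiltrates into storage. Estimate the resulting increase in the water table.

Δh ≈ 4.24 m

A = 49300 acres = 1.995 × 10^8 m²
ΔV = 22 million m³ = 2.2 × 10^7 m³
Δh = ΔV / (Sy × A) = 2.2 × 10^7 m³ / (0.026 × 1.995 × 10^8 m²) = 4.241 m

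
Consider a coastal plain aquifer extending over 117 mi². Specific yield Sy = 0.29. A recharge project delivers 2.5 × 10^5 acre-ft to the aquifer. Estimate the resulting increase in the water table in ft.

A = 117 mi² = 3.03 × 10^8 m²
ΔV = 2.5 × 10^5 acre-ft = 3.084 × 10^8 m³
Δh = ΔV / (Sy × A) = 3.084 × 10^8 m³ / (0.29 × 3.03 × 10^8 m²) = 3.509 m
Δh = 3.509 m = 11.51 ft

Δh ≈ 11.5 ft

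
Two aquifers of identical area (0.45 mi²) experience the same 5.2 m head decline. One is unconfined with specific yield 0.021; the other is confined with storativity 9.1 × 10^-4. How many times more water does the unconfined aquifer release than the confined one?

ΔV_u / ΔV_c ≈ 23.1

A = 0.45 mi² = 1.165 × 10^6 m²
Unconfined: ΔV_u = Sy × A × Δh = 0.021 × 1.165 × 10^6 × 5.2 = 1.273 × 10^5 m³
Confined: ΔV_c = S × A × Δh = 9.1 × 10^-4 × 1.165 × 10^6 × 5.2 = 5515 m³
Ratio = ΔV_u / ΔV_c = Sy / S = 0.021 / 9.1 × 10^-4 = 23.08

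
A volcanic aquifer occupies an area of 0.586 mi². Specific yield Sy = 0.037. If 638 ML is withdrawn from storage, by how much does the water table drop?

A = 0.586 mi² = 1.518 × 10^6 m²
ΔV = 638 ML = 6.38 × 10^5 m³
Δh = ΔV / (Sy × A) = 6.38 × 10^5 m³ / (0.037 × 1.518 × 10^6 m²) = 11.36 m

Δh ≈ 11.4 m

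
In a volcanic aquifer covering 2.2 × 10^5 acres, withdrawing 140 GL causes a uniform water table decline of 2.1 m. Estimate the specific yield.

A = 2.2 × 10^5 acres = 8.903 × 10^8 m²
ΔV = 140 GL = 1.4 × 10^8 m³
Sy = ΔV / (A × Δh) = 1.4 × 10^8 m³ / (8.903 × 10^8 m² × 2.1 m) = 0.07488

Sy ≈ 0.075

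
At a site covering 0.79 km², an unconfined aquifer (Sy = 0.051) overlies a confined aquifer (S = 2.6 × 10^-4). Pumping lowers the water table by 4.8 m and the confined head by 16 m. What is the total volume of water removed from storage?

ΔV ≈ 1.97 × 10^5 m³

A = 0.79 km² = 7.9 × 10^5 m²
Unconfined: ΔV_u = Sy × A × Δh_u = 0.051 × 7.9 × 10^5 × 4.8 = 1.934 × 10^5 m³
Confined: ΔV_c = S × A × Δh_c = 2.6 × 10^-4 × 7.9 × 10^5 × 16 = 3286 m³
Total ΔV = 1.934 × 10^5 + 3286 = 1.967 × 10^5 m³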